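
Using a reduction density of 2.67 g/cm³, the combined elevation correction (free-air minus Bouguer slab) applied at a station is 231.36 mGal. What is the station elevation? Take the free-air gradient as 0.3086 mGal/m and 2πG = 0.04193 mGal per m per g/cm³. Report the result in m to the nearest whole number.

Combined gradient = 0.3086 − 0.04193 × 2.67 = 0.1966469 mGal/m
h = 231.36 / 0.1966469 = 1176.53 m

1177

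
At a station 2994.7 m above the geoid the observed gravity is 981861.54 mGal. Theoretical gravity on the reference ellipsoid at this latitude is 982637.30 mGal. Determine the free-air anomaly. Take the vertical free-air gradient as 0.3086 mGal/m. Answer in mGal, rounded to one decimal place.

148.4

Free-air correction = 0.3086 × 2994.7 = 924.16 mGal
Free-air anomaly = 981861.54 − 982637.30 + (924.16) = 148.40 mGal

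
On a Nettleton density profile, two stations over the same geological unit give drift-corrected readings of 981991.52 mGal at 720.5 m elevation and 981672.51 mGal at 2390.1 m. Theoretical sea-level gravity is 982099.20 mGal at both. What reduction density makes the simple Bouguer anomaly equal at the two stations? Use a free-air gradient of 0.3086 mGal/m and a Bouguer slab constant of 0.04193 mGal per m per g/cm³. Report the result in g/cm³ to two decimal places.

2.80

Δg_obs = 981672.51 − 981991.52 = -319.01 mGal over Δh = 2390.1 − 720.5 = 1669.6 m
Equal Bouguer anomalies ⇒ Δg_obs + (0.3086 − 0.04193ρ)·Δh = 0
0.3086 − 0.04193ρ = −Δg_obs/Δh = 0.19107
ρ = (0.3086 − 0.19107) / 0.04193 = 2.80 g/cm³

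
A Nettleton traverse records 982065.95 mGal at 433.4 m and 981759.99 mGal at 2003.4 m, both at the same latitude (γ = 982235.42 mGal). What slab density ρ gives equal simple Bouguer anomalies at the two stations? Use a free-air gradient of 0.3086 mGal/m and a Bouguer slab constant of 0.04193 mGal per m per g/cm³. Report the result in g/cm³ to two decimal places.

2.71

Δg_obs = 981759.99 − 982065.95 = -305.96 mGal over Δh = 2003.4 − 433.4 = 1570.0 m
Equal Bouguer anomalies ⇒ Δg_obs + (0.3086 − 0.04193ρ)·Δh = 0
0.3086 − 0.04193ρ = −Δg_obs/Δh = 0.19488
ρ = (0.3086 − 0.19488) / 0.04193 = 2.71 g/cm³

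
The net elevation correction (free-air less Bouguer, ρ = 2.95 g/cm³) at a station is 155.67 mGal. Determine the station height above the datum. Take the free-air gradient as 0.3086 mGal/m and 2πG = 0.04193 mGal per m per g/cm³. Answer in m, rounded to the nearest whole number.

Combined gradient = 0.3086 − 0.04193 × 2.95 = 0.1849065 mGal/m
h = 155.67 / 0.1849065 = 841.88 m

842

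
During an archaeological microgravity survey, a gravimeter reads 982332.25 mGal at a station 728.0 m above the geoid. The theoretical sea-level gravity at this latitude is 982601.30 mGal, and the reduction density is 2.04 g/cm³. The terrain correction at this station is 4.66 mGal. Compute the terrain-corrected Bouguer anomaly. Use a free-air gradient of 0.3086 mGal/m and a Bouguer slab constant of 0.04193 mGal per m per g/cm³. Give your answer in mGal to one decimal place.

Free-air correction = 0.3086 × 728.0 = 224.66 mGal
Free-air anomaly = 982332.25 − 982601.30 + (224.66) = -44.39 mGal
Bouguer slab correction = 0.04193 × 2.04 × 728.0 = 62.27 mGal
Simple Bouguer anomaly = -44.39 − (62.27) = -106.66 mGal
Complete Bouguer anomaly = -106.66 + 4.66 = -102.00 mGal

-102.0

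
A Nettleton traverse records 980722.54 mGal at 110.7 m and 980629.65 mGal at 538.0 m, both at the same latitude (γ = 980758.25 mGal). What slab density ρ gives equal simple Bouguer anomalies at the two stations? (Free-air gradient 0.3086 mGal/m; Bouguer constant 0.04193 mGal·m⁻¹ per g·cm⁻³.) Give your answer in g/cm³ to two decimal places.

Δg_obs = 980629.65 − 980722.54 = -92.89 mGal over Δh = 538.0 − 110.7 = 427.3 m
Equal Bouguer anomalies ⇒ Δg_obs + (0.3086 − 0.04193ρ)·Δh = 0
0.3086 − 0.04193ρ = −Δg_obs/Δh = 0.21739
ρ = (0.3086 − 0.21739) / 0.04193 = 2.18 g/cm³

2.18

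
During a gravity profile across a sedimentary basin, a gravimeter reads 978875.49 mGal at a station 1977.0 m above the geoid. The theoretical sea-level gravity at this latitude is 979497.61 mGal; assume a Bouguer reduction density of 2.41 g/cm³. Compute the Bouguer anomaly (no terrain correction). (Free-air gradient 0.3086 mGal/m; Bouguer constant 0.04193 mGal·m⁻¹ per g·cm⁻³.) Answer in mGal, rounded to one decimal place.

Free-air correction = 0.3086 × 1977.0 = 610.10 mGal
Free-air anomaly = 978875.49 − 979497.61 + (610.10) = -12.02 mGal
Bouguer slab correction = 0.04193 × 2.41 × 1977.0 = 199.78 mGal
Simple Bouguer anomaly = -12.02 − (199.78) = -211.80 mGal

-211.8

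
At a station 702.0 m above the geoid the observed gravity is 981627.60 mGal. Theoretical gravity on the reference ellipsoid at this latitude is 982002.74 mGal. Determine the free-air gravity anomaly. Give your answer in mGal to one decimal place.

Free-air correction = 0.3086 × 702.0 = 216.64 mGal
Free-air anomaly = 981627.60 − 982002.74 + (216.64) = -158.50 mGal

-158.5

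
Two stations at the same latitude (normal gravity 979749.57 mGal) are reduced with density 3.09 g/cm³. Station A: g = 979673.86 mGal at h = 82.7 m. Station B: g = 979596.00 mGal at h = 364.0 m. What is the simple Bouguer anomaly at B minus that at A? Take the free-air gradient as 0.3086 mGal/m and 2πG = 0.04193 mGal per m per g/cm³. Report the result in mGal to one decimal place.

-27.5

Δg_SB(A) = 979673.86 − 979749.57 + 0.3086×82.7 − 0.04193×3.09×82.7 = -60.90 mGal
Δg_SB(B) = 979596.00 − 979749.57 + 0.3086×364.0 − 0.04193×3.09×364.0 = -88.40 mGal
Difference = -88.40 − (-60.90) = -27.50 mGal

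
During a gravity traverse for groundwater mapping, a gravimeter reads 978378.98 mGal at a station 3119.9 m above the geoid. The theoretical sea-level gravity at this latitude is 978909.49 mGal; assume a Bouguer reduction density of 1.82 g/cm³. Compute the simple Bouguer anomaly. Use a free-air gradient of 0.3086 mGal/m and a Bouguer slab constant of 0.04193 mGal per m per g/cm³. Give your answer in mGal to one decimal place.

Free-air correction = 0.3086 × 3119.9 = 962.80 mGal
Free-air anomaly = 978378.98 − 978909.49 + (962.80) = 432.29 mGal
Bouguer slab correction = 0.04193 × 1.82 × 3119.9 = 238.09 mGal
Simple Bouguer anomaly = 432.29 − (238.09) = 194.20 mGal

194.2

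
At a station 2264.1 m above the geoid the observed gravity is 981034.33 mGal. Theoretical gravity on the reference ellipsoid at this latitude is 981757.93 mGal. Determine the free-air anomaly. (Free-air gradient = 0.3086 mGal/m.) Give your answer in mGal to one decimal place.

-24.9

Free-air correction = 0.3086 × 2264.1 = 698.70 mGal
Free-air anomaly = 981034.33 − 981757.93 + (698.70) = -24.90 mGal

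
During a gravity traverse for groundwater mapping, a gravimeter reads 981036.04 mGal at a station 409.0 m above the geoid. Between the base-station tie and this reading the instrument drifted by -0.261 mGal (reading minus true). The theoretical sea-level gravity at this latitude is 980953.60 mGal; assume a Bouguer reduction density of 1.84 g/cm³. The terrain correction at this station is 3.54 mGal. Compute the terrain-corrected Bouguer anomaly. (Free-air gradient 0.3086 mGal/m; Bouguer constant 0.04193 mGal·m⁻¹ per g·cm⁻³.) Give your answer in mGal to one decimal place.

180.9

Drift-corrected reading = 981036.04 − (-0.261) = 981036.301 mGal
Free-air correction = 0.3086 × 409.0 = 126.22 mGal
Free-air anomaly = 981036.301 − 980953.60 + (126.22) = 208.921 mGal
Bouguer slab correction = 0.04193 × 1.84 × 409.0 = 31.55 mGal
Simple Bouguer anomaly = 208.921 − (31.55) = 177.371 mGal
Complete Bouguer anomaly = 177.371 + 3.54 = 180.911 mGal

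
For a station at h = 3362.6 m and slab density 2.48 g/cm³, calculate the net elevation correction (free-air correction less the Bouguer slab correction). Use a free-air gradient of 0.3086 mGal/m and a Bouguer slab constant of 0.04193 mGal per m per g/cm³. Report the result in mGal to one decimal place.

Combined gradient = 0.3086 − 0.04193 × 2.48 = 0.2046136 mGal/m
Combined elevation correction = 0.2046136 × 3362.6 = 688.0 mGal

688.0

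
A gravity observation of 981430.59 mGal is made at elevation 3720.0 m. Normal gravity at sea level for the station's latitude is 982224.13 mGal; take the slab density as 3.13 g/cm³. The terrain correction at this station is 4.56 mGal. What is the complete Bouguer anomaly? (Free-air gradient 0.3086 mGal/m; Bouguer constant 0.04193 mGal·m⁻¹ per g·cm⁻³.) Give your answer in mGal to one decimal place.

-129.2

Free-air correction = 0.3086 × 3720.0 = 1147.99 mGal
Free-air anomaly = 981430.59 − 982224.13 + (1147.99) = 354.45 mGal
Bouguer slab correction = 0.04193 × 3.13 × 3720.0 = 488.22 mGal
Simple Bouguer anomaly = 354.45 − (488.22) = -133.77 mGal
Complete Bouguer anomaly = -133.77 + 4.56 = -129.21 mGal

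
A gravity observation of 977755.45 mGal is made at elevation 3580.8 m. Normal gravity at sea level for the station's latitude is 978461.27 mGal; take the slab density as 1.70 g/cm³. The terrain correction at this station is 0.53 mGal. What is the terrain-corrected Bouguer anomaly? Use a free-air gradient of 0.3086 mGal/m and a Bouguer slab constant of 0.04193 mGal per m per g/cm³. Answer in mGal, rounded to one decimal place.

144.5

Free-air correction = 0.3086 × 3580.8 = 1105.03 mGal
Free-air anomaly = 977755.45 − 978461.27 + (1105.03) = 399.21 mGal
Bouguer slab correction = 0.04193 × 1.70 × 3580.8 = 255.24 mGal
Simple Bouguer anomaly = 399.21 − (255.24) = 143.97 mGal
Complete Bouguer anomaly = 143.97 + 0.53 = 144.50 mGal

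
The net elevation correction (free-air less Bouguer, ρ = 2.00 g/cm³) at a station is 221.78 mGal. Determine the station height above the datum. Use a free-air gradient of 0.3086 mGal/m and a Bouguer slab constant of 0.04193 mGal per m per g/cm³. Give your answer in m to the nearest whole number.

Combined gradient = 0.3086 − 0.04193 × 2.00 = 0.2247400 mGal/m
h = 221.78 / 0.2247400 = 986.83 m

987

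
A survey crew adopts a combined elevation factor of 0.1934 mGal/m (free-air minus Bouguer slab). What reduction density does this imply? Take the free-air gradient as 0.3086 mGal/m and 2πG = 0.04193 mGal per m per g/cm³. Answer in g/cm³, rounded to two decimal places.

0.1934 = 0.3086 − 0.04193 × ρ
ρ = (0.3086 − 0.1934) / 0.04193 = 2.75 g/cm³

2.75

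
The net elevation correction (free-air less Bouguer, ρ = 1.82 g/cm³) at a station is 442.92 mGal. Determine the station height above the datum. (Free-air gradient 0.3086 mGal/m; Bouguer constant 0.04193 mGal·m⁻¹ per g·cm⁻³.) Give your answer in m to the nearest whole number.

Combined gradient = 0.3086 − 0.04193 × 1.82 = 0.2322874 mGal/m
h = 442.92 / 0.2322874 = 1906.78 m

1907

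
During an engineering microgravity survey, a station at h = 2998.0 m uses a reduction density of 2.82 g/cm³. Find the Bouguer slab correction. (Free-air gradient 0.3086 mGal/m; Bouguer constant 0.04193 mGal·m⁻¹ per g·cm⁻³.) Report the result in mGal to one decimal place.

Bouguer slab correction = 0.04193 × 2.82 × 2998.0 = 354.5 mGal

354.5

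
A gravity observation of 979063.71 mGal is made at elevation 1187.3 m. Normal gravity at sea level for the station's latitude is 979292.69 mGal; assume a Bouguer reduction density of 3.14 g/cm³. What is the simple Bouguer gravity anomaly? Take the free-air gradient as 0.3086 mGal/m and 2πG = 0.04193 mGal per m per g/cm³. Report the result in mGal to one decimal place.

Free-air correction = 0.3086 × 1187.3 = 366.40 mGal
Free-air anomaly = 979063.71 − 979292.69 + (366.40) = 137.42 mGal
Bouguer slab correction = 0.04193 × 3.14 × 1187.3 = 156.32 mGal
Simple Bouguer anomaly = 137.42 − (156.32) = -18.90 mGal

-18.9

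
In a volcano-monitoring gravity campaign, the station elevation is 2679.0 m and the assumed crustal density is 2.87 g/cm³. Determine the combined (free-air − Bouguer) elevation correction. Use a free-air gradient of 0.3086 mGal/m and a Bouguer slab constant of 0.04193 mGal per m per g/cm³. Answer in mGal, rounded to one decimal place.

Combined gradient = 0.3086 − 0.04193 × 2.87 = 0.1882609 mGal/m
Combined elevation correction = 0.1882609 × 2679.0 = 504.4 mGal

504.4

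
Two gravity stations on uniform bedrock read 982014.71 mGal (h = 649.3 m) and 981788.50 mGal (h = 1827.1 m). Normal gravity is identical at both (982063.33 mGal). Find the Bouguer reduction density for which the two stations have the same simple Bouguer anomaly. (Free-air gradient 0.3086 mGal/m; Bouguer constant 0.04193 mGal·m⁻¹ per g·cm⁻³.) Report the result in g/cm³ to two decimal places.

Δg_obs = 981788.50 − 982014.71 = -226.21 mGal over Δh = 1827.1 − 649.3 = 1177.8 m
Equal Bouguer anomalies ⇒ Δg_obs + (0.3086 − 0.04193ρ)·Δh = 0
0.3086 − 0.04193ρ = −Δg_obs/Δh = 0.19206
ρ = (0.3086 − 0.19206) / 0.04193 = 2.78 g/cm³

2.78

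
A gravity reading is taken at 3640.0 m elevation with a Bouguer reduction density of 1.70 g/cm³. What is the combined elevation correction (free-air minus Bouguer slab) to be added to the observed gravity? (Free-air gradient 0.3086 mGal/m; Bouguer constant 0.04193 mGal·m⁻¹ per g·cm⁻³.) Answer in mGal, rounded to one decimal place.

Combined gradient = 0.3086 − 0.04193 × 1.70 = 0.2373190 mGal/m
Combined elevation correction = 0.2373190 × 3640.0 = 863.8 mGal

863.8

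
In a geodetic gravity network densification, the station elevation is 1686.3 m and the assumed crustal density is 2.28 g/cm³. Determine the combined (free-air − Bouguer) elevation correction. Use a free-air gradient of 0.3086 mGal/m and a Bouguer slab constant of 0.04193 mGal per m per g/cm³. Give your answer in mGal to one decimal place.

359.2

Combined gradient = 0.3086 − 0.04193 × 2.28 = 0.2129996 mGal/m
Combined elevation correction = 0.2129996 × 1686.3 = 359.2 mGal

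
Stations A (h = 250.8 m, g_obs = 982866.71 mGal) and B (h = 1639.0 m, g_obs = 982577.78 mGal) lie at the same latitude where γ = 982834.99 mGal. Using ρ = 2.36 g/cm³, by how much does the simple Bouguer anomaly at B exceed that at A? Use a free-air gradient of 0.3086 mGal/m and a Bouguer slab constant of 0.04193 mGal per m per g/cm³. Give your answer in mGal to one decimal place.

Δg_SB(A) = 982866.71 − 982834.99 + 0.3086×250.8 − 0.04193×2.36×250.8 = 84.30 mGal
Δg_SB(B) = 982577.78 − 982834.99 + 0.3086×1639.0 − 0.04193×2.36×1639.0 = 86.40 mGal
Difference = 86.40 − (84.30) = 2.10 mGal

2.1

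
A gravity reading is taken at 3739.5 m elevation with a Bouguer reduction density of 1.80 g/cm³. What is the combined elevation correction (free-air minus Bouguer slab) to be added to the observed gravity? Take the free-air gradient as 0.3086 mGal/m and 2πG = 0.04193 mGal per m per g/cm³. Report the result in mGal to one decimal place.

Combined gradient = 0.3086 − 0.04193 × 1.80 = 0.2331260 mGal/m
Combined elevation correction = 0.2331260 × 3739.5 = 871.8 mGal

871.8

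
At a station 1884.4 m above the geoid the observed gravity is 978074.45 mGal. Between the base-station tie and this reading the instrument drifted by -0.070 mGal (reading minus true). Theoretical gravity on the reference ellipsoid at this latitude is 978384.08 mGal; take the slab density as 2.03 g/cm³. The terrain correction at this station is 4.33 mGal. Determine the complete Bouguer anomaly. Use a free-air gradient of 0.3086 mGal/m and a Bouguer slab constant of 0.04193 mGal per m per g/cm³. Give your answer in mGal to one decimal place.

115.9

Drift-corrected reading = 978074.45 − (-0.070) = 978074.520 mGal
Free-air correction = 0.3086 × 1884.4 = 581.53 mGal
Free-air anomaly = 978074.520 − 978384.08 + (581.53) = 271.970 mGal
Bouguer slab correction = 0.04193 × 2.03 × 1884.4 = 160.40 mGal
Simple Bouguer anomaly = 271.970 − (160.40) = 111.570 mGal
Complete Bouguer anomaly = 111.570 + 4.33 = 115.900 mGal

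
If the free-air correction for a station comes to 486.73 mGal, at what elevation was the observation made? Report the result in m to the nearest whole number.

1577

h = 486.73 / 0.3086 = 1577.22 m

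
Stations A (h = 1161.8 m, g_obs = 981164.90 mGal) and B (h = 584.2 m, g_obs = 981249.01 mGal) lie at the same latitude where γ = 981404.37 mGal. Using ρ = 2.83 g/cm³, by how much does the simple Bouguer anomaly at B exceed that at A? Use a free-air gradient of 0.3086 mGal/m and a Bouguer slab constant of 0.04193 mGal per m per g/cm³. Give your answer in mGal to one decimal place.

-25.6

Δg_SB(A) = 981164.90 − 981404.37 + 0.3086×1161.8 − 0.04193×2.83×1161.8 = -18.80 mGal
Δg_SB(B) = 981249.01 − 981404.37 + 0.3086×584.2 − 0.04193×2.83×584.2 = -44.40 mGal
Difference = -44.40 − (-18.80) = -25.60 mGal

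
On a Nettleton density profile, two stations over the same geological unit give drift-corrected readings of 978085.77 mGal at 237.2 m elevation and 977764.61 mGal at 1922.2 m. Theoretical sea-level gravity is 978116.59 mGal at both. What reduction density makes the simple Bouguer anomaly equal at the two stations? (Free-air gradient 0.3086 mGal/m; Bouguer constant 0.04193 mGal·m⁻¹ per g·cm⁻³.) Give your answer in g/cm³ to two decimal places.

2.81

Δg_obs = 977764.61 − 978085.77 = -321.16 mGal over Δh = 1922.2 − 237.2 = 1685.0 m
Equal Bouguer anomalies ⇒ Δg_obs + (0.3086 − 0.04193ρ)·Δh = 0
0.3086 − 0.04193ρ = −Δg_obs/Δh = 0.19060
ρ = (0.3086 − 0.19060) / 0.04193 = 2.81 g/cm³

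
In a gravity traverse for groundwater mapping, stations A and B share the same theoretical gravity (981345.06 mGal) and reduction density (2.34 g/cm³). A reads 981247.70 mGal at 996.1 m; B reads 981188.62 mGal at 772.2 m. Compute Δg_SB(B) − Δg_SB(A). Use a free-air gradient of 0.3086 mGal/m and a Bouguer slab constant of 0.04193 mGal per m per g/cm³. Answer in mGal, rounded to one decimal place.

-106.2

Δg_SB(A) = 981247.70 − 981345.06 + 0.3086×996.1 − 0.04193×2.34×996.1 = 112.30 mGal
Δg_SB(B) = 981188.62 − 981345.06 + 0.3086×772.2 − 0.04193×2.34×772.2 = 6.10 mGal
Difference = 6.10 − (112.30) = -106.20 mGal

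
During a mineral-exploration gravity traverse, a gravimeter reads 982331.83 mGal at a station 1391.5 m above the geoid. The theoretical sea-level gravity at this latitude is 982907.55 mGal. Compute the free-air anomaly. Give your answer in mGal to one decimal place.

Free-air correction = 0.3086 × 1391.5 = 429.42 mGal
Free-air anomaly = 982331.83 − 982907.55 + (429.42) = -146.30 mGal

-146.3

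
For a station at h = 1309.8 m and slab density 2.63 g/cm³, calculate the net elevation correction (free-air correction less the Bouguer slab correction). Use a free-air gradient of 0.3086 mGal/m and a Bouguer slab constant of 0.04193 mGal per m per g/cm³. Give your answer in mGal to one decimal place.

259.8

Combined gradient = 0.3086 − 0.04193 × 2.63 = 0.1983241 mGal/m
Combined elevation correction = 0.1983241 × 1309.8 = 259.8 mGal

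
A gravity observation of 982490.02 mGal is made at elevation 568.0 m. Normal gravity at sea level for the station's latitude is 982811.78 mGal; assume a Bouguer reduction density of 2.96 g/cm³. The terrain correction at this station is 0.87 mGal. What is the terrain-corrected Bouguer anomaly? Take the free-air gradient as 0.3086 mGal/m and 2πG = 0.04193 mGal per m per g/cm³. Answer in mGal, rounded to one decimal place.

-216.1

Free-air correction = 0.3086 × 568.0 = 175.28 mGal
Free-air anomaly = 982490.02 − 982811.78 + (175.28) = -146.48 mGal
Bouguer slab correction = 0.04193 × 2.96 × 568.0 = 70.50 mGal
Simple Bouguer anomaly = -146.48 − (70.50) = -216.98 mGal
Complete Bouguer anomaly = -216.98 + 0.87 = -216.11 mGal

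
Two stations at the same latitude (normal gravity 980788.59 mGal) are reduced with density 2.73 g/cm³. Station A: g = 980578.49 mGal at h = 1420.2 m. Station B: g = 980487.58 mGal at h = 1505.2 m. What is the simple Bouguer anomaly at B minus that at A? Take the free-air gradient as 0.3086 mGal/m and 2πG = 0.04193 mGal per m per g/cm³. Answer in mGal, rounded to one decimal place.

-74.4

Δg_SB(A) = 980578.49 − 980788.59 + 0.3086×1420.2 − 0.04193×2.73×1420.2 = 65.60 mGal
Δg_SB(B) = 980487.58 − 980788.59 + 0.3086×1505.2 − 0.04193×2.73×1505.2 = -8.80 mGal
Difference = -8.80 − (65.60) = -74.40 mGal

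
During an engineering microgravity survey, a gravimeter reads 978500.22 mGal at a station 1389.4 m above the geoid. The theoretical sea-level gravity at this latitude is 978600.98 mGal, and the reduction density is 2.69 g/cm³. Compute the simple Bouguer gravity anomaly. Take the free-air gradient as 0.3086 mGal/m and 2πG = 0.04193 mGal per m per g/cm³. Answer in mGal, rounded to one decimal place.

Free-air correction = 0.3086 × 1389.4 = 428.77 mGal
Free-air anomaly = 978500.22 − 978600.98 + (428.77) = 328.01 mGal
Bouguer slab correction = 0.04193 × 2.69 × 1389.4 = 156.71 mGal
Simple Bouguer anomaly = 328.01 − (156.71) = 171.30 mGal

171.3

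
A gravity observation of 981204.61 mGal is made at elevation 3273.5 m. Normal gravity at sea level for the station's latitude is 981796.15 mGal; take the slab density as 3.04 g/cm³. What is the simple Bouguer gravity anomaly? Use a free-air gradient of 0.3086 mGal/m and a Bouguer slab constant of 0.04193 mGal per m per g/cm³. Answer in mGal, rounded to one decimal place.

1.4

Free-air correction = 0.3086 × 3273.5 = 1010.20 mGal
Free-air anomaly = 981204.61 − 981796.15 + (1010.20) = 418.66 mGal
Bouguer slab correction = 0.04193 × 3.04 × 3273.5 = 417.26 mGal
Simple Bouguer anomaly = 418.66 − (417.26) = 1.40 mGal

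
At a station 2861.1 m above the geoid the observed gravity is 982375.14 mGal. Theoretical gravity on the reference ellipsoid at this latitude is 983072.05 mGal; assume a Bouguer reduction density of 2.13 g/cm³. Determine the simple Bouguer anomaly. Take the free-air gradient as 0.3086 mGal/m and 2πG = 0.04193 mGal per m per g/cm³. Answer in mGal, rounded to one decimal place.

Free-air correction = 0.3086 × 2861.1 = 882.94 mGal
Free-air anomaly = 982375.14 − 983072.05 + (882.94) = 186.03 mGal
Bouguer slab correction = 0.04193 × 2.13 × 2861.1 = 255.53 mGal
Simple Bouguer anomaly = 186.03 − (255.53) = -69.50 mGal

-69.5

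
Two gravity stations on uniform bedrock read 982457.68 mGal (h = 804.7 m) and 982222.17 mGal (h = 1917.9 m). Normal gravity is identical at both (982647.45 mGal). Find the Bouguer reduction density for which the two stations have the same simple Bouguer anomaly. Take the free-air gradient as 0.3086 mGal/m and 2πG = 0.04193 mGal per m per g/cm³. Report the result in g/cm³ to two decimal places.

2.31

Δg_obs = 982222.17 − 982457.68 = -235.51 mGal over Δh = 1917.9 − 804.7 = 1113.2 m
Equal Bouguer anomalies ⇒ Δg_obs + (0.3086 − 0.04193ρ)·Δh = 0
0.3086 − 0.04193ρ = −Δg_obs/Δh = 0.21156
ρ = (0.3086 − 0.21156) / 0.04193 = 2.31 g/cm³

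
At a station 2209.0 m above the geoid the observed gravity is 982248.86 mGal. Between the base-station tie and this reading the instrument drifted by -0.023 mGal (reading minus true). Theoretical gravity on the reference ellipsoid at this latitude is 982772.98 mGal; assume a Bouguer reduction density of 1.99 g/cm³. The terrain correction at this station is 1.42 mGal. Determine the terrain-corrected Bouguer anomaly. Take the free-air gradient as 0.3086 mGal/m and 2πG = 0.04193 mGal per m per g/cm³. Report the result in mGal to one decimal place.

Drift-corrected reading = 982248.86 − (-0.023) = 982248.883 mGal
Free-air correction = 0.3086 × 2209.0 = 681.70 mGal
Free-air anomaly = 982248.883 − 982772.98 + (681.70) = 157.603 mGal
Bouguer slab correction = 0.04193 × 1.99 × 2209.0 = 184.32 mGal
Simple Bouguer anomaly = 157.603 − (184.32) = -26.717 mGal
Complete Bouguer anomaly = -26.717 + 1.42 = -25.297 mGal

-25.3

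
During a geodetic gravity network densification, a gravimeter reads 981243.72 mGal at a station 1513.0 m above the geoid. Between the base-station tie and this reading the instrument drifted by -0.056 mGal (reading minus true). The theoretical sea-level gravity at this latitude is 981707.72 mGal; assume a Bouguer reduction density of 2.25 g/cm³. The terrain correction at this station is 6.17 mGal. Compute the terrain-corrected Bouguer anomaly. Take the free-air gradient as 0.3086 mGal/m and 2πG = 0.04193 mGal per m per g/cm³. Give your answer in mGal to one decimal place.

Drift-corrected reading = 981243.72 − (-0.056) = 981243.776 mGal
Free-air correction = 0.3086 × 1513.0 = 466.91 mGal
Free-air anomaly = 981243.776 − 981707.72 + (466.91) = 2.966 mGal
Bouguer slab correction = 0.04193 × 2.25 × 1513.0 = 142.74 mGal
Simple Bouguer anomaly = 2.966 − (142.74) = -139.774 mGal
Complete Bouguer anomaly = -139.774 + 6.17 = -133.604 mGal

-133.6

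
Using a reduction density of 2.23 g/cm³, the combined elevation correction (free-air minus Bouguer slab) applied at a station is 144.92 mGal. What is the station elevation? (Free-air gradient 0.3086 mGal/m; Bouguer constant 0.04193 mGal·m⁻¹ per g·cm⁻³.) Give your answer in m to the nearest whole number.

674

Combined gradient = 0.3086 − 0.04193 × 2.23 = 0.2150961 mGal/m
h = 144.92 / 0.2150961 = 673.75 m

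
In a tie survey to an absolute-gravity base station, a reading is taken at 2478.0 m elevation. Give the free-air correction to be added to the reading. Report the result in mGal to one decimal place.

Free-air correction = 0.3086 × 2478.0 = 764.7 mGal

764.7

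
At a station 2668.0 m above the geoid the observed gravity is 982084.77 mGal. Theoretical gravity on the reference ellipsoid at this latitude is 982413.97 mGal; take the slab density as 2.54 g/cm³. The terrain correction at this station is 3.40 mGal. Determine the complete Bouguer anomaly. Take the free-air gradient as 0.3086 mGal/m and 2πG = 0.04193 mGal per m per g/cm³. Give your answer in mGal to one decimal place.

213.4

Free-air correction = 0.3086 × 2668.0 = 823.34 mGal
Free-air anomaly = 982084.77 − 982413.97 + (823.34) = 494.14 mGal
Bouguer slab correction = 0.04193 × 2.54 × 2668.0 = 284.15 mGal
Simple Bouguer anomaly = 494.14 − (284.15) = 209.99 mGal
Complete Bouguer anomaly = 209.99 + 3.40 = 213.39 mGal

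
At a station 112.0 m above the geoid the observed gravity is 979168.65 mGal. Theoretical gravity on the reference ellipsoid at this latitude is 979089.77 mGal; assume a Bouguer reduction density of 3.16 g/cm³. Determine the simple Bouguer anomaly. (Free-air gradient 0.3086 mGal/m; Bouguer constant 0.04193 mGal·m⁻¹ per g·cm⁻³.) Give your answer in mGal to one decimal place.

98.6

Free-air correction = 0.3086 × 112.0 = 34.56 mGal
Free-air anomaly = 979168.65 − 979089.77 + (34.56) = 113.44 mGal
Bouguer slab correction = 0.04193 × 3.16 × 112.0 = 14.84 mGal
Simple Bouguer anomaly = 113.44 − (14.84) = 98.60 mGal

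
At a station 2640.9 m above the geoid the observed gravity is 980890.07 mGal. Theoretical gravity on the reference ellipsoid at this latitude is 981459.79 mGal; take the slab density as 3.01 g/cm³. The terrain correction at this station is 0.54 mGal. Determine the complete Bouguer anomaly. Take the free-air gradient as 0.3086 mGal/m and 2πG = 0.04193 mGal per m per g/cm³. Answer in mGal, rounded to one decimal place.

Free-air correction = 0.3086 × 2640.9 = 814.98 mGal
Free-air anomaly = 980890.07 − 981459.79 + (814.98) = 245.26 mGal
Bouguer slab correction = 0.04193 × 3.01 × 2640.9 = 333.31 mGal
Simple Bouguer anomaly = 245.26 − (333.31) = -88.05 mGal
Complete Bouguer anomaly = -88.05 + 0.54 = -87.51 mGal

-87.5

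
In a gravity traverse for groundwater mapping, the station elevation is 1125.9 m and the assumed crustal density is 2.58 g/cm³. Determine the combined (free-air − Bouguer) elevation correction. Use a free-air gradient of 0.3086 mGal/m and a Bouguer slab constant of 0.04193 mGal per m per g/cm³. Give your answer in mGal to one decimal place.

Combined gradient = 0.3086 − 0.04193 × 2.58 = 0.2004206 mGal/m
Combined elevation correction = 0.2004206 × 1125.9 = 225.7 mGal

225.7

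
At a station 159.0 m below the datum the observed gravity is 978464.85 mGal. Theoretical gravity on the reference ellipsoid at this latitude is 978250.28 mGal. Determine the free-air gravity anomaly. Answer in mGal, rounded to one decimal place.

165.5

Free-air correction = 0.3086 × -159.0 = -49.07 mGal
Free-air anomaly = 978464.85 − 978250.28 + (-49.07) = 165.50 mGal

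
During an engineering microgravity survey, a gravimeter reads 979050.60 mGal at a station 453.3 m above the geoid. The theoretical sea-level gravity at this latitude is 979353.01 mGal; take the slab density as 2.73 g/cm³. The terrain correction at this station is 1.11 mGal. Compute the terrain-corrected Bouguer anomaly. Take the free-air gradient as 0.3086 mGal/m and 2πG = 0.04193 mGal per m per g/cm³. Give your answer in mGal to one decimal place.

Free-air correction = 0.3086 × 453.3 = 139.89 mGal
Free-air anomaly = 979050.60 − 979353.01 + (139.89) = -162.52 mGal
Bouguer slab correction = 0.04193 × 2.73 × 453.3 = 51.89 mGal
Simple Bouguer anomaly = -162.52 − (51.89) = -214.41 mGal
Complete Bouguer anomaly = -214.41 + 1.11 = -213.30 mGal

-213.3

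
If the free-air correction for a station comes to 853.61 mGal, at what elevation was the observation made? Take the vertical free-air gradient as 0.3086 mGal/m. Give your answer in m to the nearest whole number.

2766

h = 853.61 / 0.3086 = 2766.07 m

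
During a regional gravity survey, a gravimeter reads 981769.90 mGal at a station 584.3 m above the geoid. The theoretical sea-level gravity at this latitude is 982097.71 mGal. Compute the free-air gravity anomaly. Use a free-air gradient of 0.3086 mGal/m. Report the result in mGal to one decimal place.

Free-air correction = 0.3086 × 584.3 = 180.31 mGal
Free-air anomaly = 981769.90 − 982097.71 + (180.31) = -147.50 mGal

-147.5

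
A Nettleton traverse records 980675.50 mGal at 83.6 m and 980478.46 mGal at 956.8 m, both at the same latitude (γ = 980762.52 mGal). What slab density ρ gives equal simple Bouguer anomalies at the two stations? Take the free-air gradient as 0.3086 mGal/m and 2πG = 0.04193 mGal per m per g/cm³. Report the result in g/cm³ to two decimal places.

Δg_obs = 980478.46 − 980675.50 = -197.04 mGal over Δh = 956.8 − 83.6 = 873.2 m
Equal Bouguer anomalies ⇒ Δg_obs + (0.3086 − 0.04193ρ)·Δh = 0
0.3086 − 0.04193ρ = −Δg_obs/Δh = 0.22565
ρ = (0.3086 − 0.22565) / 0.04193 = 1.98 g/cm³

1.98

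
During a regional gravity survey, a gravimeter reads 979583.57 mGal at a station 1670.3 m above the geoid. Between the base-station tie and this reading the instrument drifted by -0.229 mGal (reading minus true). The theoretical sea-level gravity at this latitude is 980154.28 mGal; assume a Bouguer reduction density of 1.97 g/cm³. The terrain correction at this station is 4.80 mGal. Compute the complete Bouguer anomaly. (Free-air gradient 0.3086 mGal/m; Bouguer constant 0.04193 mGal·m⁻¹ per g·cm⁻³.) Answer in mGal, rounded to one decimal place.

-188.2

Drift-corrected reading = 979583.57 − (-0.229) = 979583.799 mGal
Free-air correction = 0.3086 × 1670.3 = 515.45 mGal
Free-air anomaly = 979583.799 − 980154.28 + (515.45) = -55.031 mGal
Bouguer slab correction = 0.04193 × 1.97 × 1670.3 = 137.97 mGal
Simple Bouguer anomaly = -55.031 − (137.97) = -193.001 mGal
Complete Bouguer anomaly = -193.001 + 4.80 = -188.201 mGal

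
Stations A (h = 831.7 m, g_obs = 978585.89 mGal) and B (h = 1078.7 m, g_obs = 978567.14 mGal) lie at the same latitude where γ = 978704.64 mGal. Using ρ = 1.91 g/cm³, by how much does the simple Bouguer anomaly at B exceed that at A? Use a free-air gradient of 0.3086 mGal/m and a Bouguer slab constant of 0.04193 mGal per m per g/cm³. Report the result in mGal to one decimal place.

37.7

Δg_SB(A) = 978585.89 − 978704.64 + 0.3086×831.7 − 0.04193×1.91×831.7 = 71.30 mGal
Δg_SB(B) = 978567.14 − 978704.64 + 0.3086×1078.7 − 0.04193×1.91×1078.7 = 109.00 mGal
Difference = 109.00 − (71.30) = 37.70 mGal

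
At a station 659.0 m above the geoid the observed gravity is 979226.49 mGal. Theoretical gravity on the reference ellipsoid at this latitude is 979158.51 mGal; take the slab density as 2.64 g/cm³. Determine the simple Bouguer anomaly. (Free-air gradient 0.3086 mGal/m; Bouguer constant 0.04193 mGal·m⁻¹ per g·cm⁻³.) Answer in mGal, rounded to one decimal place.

Free-air correction = 0.3086 × 659.0 = 203.37 mGal
Free-air anomaly = 979226.49 − 979158.51 + (203.37) = 271.35 mGal
Bouguer slab correction = 0.04193 × 2.64 × 659.0 = 72.95 mGal
Simple Bouguer anomaly = 271.35 − (72.95) = 198.40 mGal

198.4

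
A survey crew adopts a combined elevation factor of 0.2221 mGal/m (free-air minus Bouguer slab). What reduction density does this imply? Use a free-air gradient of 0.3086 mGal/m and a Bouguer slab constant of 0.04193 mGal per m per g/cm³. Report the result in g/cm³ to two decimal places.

2.06

0.2221 = 0.3086 − 0.04193 × ρ
ρ = (0.3086 − 0.2221) / 0.04193 = 2.06 g/cm³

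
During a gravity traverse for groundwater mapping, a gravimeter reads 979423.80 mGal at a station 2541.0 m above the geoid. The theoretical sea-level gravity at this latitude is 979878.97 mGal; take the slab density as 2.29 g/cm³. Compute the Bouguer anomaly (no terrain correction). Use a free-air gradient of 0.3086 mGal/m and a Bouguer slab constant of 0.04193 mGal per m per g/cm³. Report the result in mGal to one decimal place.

Free-air correction = 0.3086 × 2541.0 = 784.15 mGal
Free-air anomaly = 979423.80 − 979878.97 + (784.15) = 328.98 mGal
Bouguer slab correction = 0.04193 × 2.29 × 2541.0 = 243.99 mGal
Simple Bouguer anomaly = 328.98 − (243.99) = 84.99 mGal

85.0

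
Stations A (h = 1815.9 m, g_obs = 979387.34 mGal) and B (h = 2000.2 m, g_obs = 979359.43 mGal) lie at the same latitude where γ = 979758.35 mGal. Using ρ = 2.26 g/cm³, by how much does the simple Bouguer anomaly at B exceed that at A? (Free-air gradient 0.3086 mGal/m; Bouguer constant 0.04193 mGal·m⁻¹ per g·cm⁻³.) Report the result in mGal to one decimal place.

11.5

Δg_SB(A) = 979387.34 − 979758.35 + 0.3086×1815.9 − 0.04193×2.26×1815.9 = 17.30 mGal
Δg_SB(B) = 979359.43 − 979758.35 + 0.3086×2000.2 − 0.04193×2.26×2000.2 = 28.80 mGal
Difference = 28.80 − (17.30) = 11.50 mGal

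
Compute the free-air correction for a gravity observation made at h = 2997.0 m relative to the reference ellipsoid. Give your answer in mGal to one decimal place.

924.9

Free-air correction = 0.3086 × 2997.0 = 924.9 mGal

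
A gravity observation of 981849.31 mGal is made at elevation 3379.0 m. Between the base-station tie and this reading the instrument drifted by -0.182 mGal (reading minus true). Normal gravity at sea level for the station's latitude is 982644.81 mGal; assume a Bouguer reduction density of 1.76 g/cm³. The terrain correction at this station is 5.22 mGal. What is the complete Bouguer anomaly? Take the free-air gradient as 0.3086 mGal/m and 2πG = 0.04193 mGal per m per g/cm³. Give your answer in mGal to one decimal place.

3.3

Drift-corrected reading = 981849.31 − (-0.182) = 981849.492 mGal
Free-air correction = 0.3086 × 3379.0 = 1042.76 mGal
Free-air anomaly = 981849.492 − 982644.81 + (1042.76) = 247.442 mGal
Bouguer slab correction = 0.04193 × 1.76 × 3379.0 = 249.36 mGal
Simple Bouguer anomaly = 247.442 − (249.36) = -1.918 mGal
Complete Bouguer anomaly = -1.918 + 5.22 = 3.302 mGal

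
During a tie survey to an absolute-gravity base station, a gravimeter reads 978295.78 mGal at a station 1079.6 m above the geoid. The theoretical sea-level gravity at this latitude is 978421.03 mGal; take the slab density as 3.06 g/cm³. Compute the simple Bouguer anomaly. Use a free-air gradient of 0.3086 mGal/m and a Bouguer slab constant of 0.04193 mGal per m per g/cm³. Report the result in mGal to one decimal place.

69.4

Free-air correction = 0.3086 × 1079.6 = 333.16 mGal
Free-air anomaly = 978295.78 − 978421.03 + (333.16) = 207.91 mGal
Bouguer slab correction = 0.04193 × 3.06 × 1079.6 = 138.52 mGal
Simple Bouguer anomaly = 207.91 − (138.52) = 69.39 mGal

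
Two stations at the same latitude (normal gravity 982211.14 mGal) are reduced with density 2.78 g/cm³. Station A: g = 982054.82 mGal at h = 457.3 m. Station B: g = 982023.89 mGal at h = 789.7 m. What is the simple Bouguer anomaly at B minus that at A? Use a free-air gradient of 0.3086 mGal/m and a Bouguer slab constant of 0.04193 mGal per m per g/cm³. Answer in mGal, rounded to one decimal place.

32.9

Δg_SB(A) = 982054.82 − 982211.14 + 0.3086×457.3 − 0.04193×2.78×457.3 = -68.50 mGal
Δg_SB(B) = 982023.89 − 982211.14 + 0.3086×789.7 − 0.04193×2.78×789.7 = -35.60 mGal
Difference = -35.60 − (-68.50) = 32.90 mGal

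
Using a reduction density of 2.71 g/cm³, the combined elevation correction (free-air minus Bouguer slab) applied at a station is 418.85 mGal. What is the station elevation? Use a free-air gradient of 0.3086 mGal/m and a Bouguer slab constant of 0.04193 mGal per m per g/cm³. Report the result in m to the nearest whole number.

Combined gradient = 0.3086 − 0.04193 × 2.71 = 0.1949697 mGal/m
h = 418.85 / 0.1949697 = 2148.28 m

2148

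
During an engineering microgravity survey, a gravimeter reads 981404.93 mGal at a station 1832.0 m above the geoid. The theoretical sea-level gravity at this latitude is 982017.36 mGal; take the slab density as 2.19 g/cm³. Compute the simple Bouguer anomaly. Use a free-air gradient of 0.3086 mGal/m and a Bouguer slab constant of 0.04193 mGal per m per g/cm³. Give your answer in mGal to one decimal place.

-215.3

Free-air correction = 0.3086 × 1832.0 = 565.36 mGal
Free-air anomaly = 981404.93 − 982017.36 + (565.36) = -47.07 mGal
Bouguer slab correction = 0.04193 × 2.19 × 1832.0 = 168.23 mGal
Simple Bouguer anomaly = -47.07 − (168.23) = -215.30 mGal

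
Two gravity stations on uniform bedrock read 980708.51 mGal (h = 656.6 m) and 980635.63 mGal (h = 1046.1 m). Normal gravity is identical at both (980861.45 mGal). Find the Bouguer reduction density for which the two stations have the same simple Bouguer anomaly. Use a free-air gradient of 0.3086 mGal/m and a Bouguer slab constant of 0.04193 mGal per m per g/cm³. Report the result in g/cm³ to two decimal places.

2.90

Δg_obs = 980635.63 − 980708.51 = -72.88 mGal over Δh = 1046.1 − 656.6 = 389.5 m
Equal Bouguer anomalies ⇒ Δg_obs + (0.3086 − 0.04193ρ)·Δh = 0
0.3086 − 0.04193ρ = −Δg_obs/Δh = 0.18711
ρ = (0.3086 − 0.18711) / 0.04193 = 2.90 g/cm³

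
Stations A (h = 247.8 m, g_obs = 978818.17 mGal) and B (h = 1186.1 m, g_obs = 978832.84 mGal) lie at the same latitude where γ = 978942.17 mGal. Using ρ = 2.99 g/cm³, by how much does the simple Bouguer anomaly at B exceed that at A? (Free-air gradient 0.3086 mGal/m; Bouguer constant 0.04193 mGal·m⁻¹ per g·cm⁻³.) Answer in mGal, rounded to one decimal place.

186.6

Δg_SB(A) = 978818.17 − 978942.17 + 0.3086×247.8 − 0.04193×2.99×247.8 = -78.60 mGal
Δg_SB(B) = 978832.84 − 978942.17 + 0.3086×1186.1 − 0.04193×2.99×1186.1 = 108.00 mGal
Difference = 108.00 − (-78.60) = 186.60 mGal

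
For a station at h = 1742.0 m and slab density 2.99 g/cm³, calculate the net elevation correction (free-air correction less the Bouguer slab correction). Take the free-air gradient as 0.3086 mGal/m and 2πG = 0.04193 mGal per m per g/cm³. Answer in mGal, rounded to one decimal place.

319.2

Combined gradient = 0.3086 − 0.04193 × 2.99 = 0.1832293 mGal/m
Combined elevation correction = 0.1832293 × 1742.0 = 319.2 mGal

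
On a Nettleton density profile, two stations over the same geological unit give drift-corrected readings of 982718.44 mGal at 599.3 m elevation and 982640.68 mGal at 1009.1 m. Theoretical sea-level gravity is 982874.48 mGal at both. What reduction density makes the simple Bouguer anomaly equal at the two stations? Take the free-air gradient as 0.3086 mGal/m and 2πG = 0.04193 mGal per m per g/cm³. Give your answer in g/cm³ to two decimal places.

2.83

Δg_obs = 982640.68 − 982718.44 = -77.76 mGal over Δh = 1009.1 − 599.3 = 409.8 m
Equal Bouguer anomalies ⇒ Δg_obs + (0.3086 − 0.04193ρ)·Δh = 0
0.3086 − 0.04193ρ = −Δg_obs/Δh = 0.18975
ρ = (0.3086 − 0.18975) / 0.04193 = 2.83 g/cm³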